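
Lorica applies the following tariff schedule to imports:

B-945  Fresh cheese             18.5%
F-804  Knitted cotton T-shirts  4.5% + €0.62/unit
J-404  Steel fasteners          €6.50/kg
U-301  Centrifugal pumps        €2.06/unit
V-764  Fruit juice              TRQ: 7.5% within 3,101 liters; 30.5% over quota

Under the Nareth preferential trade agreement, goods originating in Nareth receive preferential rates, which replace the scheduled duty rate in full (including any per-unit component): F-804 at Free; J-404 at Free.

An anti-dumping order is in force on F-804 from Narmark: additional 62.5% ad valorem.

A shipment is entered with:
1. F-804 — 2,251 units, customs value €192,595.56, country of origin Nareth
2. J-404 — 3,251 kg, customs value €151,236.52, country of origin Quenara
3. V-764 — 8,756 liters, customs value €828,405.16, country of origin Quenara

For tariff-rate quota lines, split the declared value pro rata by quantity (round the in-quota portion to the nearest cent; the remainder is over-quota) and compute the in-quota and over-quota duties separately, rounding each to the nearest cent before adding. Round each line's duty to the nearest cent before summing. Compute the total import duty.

Line 1 (F-804, Nareth, 2,251 units, €192,595.56):
Base rate for F-804 is 4.5% + €0.62/unit.
Origin Nareth qualifies under the Lorica–Nareth agreement and F-804 is covered: preferential rate Free applies instead.
The additional-duty order on F-804 targets Narmark, not Nareth; it does not apply.
Duty = €192,595.56 × 0% = €0.00.
Line 2 (J-404, Quenara, 3,251 kg, €151,236.52):
Base rate for J-404 is €6.50/kg.
J-404 has an FTA preferential rate, but origin Quenara is not Nareth; base rate stands.
Duty = 3,251 × €6.50 = €21,131.50.
Line 3 (V-764, Quenara, 8,756 liters, €828,405.16):
Code V-764 is under a tariff-rate quota (threshold 3,101 liters). In-quota: 3,101 liters at 7.5%; over-quota: 5,655 liters at 30.5%.
Pro-rata value split: in-quota = €828,405.16 × 3,101/8,756 = €293,385.61; over-quota = €828,405.16 − €293,385.61 = €535,019.55.
In-quota duty = €293,385.61 × 7.5% = €22,003.92. Over-quota duty = €535,019.55 × 30.5% = €163,180.96.
Line duty = €22,003.92 + €163,180.96 = €185,184.88.
Total = €0.00 + €21,131.50 + €185,184.88 = €206,316.38.

€206,316.38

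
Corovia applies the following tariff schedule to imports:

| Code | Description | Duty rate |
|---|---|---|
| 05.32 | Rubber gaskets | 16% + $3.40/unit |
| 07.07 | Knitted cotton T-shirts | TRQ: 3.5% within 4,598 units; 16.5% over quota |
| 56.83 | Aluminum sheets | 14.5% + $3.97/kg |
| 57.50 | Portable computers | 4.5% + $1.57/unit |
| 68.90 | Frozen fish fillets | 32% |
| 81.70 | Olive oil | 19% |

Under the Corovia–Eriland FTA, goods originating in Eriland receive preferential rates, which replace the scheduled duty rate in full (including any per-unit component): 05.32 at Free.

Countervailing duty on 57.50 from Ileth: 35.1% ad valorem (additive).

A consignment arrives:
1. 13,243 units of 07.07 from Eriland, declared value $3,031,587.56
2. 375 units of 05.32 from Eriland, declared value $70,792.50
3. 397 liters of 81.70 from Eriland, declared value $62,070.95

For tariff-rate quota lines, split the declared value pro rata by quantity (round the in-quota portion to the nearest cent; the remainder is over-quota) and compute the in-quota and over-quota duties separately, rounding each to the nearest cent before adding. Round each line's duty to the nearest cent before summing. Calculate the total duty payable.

Line 1 (07.07, Eriland, 13,243 units, $3,031,587.56):
Code 07.07 is under a tariff-rate quota (threshold 4,598 units). In-quota: 4,598 units at 3.5%; over-quota: 8,645 units at 16.5%.
Pro-rata value split: in-quota = $3,031,587.56 × 4,598/13,243 = $1,052,574.16; over-quota = $3,031,587.56 − $1,052,574.16 = $1,979,013.40.
In-quota duty = $1,052,574.16 × 3.5% = $36,840.10. Over-quota duty = $1,979,013.40 × 16.5% = $326,537.21.
Line duty = $36,840.10 + $326,537.21 = $363,377.31.
Line 2 (05.32, Eriland, 375 units, $70,792.50):
Base rate for 05.32 is 16% + $3.40/unit.
Origin Eriland qualifies under the Corovia–Eriland agreement and 05.32 is covered: preferential rate Free applies instead.
Duty = $70,792.50 × 0% = $0.00.
Line 3 (81.70, Eriland, 397 liters, $62,070.95):
Base rate for 81.70 is 19%.
Origin Eriland is the FTA partner but 81.70 is not on the preference list; base rate stands.
Duty = $62,070.95 × 19% = $11,793.48.
Total = $363,377.31 + $0.00 + $11,793.48 = $375,170.79.

$375,170.79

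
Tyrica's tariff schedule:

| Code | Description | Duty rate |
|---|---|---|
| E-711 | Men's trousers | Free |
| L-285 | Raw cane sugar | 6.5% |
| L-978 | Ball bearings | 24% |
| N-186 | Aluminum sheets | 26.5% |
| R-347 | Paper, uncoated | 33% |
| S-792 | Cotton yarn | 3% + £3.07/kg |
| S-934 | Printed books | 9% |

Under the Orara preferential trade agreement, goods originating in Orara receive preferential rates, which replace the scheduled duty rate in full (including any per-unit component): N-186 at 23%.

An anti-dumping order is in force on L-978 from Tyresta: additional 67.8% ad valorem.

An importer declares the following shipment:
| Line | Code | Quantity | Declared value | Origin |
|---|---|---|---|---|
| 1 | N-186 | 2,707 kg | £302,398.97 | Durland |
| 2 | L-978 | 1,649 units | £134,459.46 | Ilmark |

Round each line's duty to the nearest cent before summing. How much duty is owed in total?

Line 1 (N-186, Durland, 2,707 kg, £302,398.97):
Base rate for N-186 is 26.5%.
N-186 has an FTA preferential rate, but origin Durland is not Orara; base rate stands.
Duty = £302,398.97 × 26.5% = £80,135.73.
Line 2 (L-978, Ilmark, 1,649 units, £134,459.46):
Base rate for L-978 is 24%.
The additional-duty order on L-978 targets Tyresta, not Ilmark; it does not apply.
Duty = £134,459.46 × 24% = £32,270.27.
Total = £80,135.73 + £32,270.27 = £112,406.00.

£112,406.00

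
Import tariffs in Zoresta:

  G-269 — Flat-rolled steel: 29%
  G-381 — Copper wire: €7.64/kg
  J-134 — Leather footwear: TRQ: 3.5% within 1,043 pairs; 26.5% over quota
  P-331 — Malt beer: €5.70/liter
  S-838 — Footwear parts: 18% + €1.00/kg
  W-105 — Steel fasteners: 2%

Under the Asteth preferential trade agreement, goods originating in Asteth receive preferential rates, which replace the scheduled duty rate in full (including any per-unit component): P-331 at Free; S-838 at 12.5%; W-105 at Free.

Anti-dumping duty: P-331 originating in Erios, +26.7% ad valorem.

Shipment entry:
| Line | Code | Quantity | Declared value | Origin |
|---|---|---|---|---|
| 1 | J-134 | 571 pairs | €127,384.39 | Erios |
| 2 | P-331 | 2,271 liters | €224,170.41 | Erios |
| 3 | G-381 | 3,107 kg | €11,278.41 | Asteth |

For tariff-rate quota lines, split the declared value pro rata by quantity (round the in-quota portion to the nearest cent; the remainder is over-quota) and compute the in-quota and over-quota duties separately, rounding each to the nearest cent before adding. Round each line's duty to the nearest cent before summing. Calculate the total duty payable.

Line 1 (J-134, Erios, 571 pairs, €127,384.39):
Code J-134 is under a tariff-rate quota (threshold 1,043 pairs). Quantity 571 pairs is within the quota, so the in-quota rate 3.5% applies to the full value.
Duty = €127,384.39 × 3.5% = €4,458.45.
Line 2 (P-331, Erios, 2,271 liters, €224,170.41):
Base rate for P-331 is €5.70/liter.
P-331 has an FTA preferential rate, but origin Erios is not Asteth; base rate stands.
Additional duty on P-331 from Erios: +26.7% ad valorem. Applied ad valorem rate = 26.7%.
Duty = €224,170.41 × 26.7% + 2,271 × €5.70 = €72,798.20.
Line 3 (G-381, Asteth, 3,107 kg, €11,278.41):
Base rate for G-381 is €7.64/kg.
Origin Asteth is the FTA partner but G-381 is not on the preference list; base rate stands.
Duty = 3,107 × €7.64 = €23,737.48.
Total = €4,458.45 + €72,798.20 + €23,737.48 = €100,994.13.

€100,994.13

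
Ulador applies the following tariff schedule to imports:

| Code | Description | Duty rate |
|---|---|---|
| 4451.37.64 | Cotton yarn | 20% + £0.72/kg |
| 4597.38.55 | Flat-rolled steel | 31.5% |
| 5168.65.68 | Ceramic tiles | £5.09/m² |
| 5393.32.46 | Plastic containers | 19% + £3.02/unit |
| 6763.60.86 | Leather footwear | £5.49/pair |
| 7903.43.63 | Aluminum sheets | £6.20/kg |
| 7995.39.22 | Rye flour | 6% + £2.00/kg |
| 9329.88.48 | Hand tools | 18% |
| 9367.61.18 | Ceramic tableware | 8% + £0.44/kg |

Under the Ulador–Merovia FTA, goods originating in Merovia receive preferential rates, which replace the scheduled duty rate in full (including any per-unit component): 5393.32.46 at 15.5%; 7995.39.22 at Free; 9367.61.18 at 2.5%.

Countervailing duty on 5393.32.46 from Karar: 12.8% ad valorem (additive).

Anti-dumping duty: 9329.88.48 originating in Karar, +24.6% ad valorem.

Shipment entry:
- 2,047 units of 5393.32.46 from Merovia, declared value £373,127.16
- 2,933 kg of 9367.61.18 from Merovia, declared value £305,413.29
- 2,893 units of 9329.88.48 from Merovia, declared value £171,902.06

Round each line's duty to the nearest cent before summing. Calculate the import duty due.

Line 1 (5393.32.46, Merovia, 2,047 units, £373,127.16):
Base rate for 5393.32.46 is 19% + £3.02/unit.
Origin Merovia qualifies under the Ulador–Merovia agreement and 5393.32.46 is covered: preferential rate 15.5% applies instead.
The additional-duty order on 5393.32.46 targets Karar, not Merovia; it does not apply.
Duty = £373,127.16 × 15.5% = £57,834.71.
Line 2 (9367.61.18, Merovia, 2,933 kg, £305,413.29):
Base rate for 9367.61.18 is 8% + £0.44/kg.
Origin Merovia qualifies under the Ulador–Merovia agreement and 9367.61.18 is covered: preferential rate 2.5% applies instead.
Duty = £305,413.29 × 2.5% = £7,635.33.
Line 3 (9329.88.48, Merovia, 2,893 units, £171,902.06):
Base rate for 9329.88.48 is 18%.
Origin Merovia is the FTA partner but 9329.88.48 is not on the preference list; base rate stands.
The additional-duty order on 9329.88.48 targets Karar, not Merovia; it does not apply.
Duty = £171,902.06 × 18% = £30,942.37.
Total = £57,834.71 + £7,635.33 + £30,942.37 = £96,412.41.

£96,412.41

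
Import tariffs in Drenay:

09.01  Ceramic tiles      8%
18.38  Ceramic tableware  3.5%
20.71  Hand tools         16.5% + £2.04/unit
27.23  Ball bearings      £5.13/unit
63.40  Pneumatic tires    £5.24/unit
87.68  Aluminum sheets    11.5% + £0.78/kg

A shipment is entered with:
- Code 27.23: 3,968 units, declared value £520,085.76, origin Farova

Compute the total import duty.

Line 1 (27.23, Farova, 3,968 units, £520,085.76):
Base rate for 27.23 is £5.13/unit.
Duty = 3,968 × £5.13 = £20,355.84.

£20,355.84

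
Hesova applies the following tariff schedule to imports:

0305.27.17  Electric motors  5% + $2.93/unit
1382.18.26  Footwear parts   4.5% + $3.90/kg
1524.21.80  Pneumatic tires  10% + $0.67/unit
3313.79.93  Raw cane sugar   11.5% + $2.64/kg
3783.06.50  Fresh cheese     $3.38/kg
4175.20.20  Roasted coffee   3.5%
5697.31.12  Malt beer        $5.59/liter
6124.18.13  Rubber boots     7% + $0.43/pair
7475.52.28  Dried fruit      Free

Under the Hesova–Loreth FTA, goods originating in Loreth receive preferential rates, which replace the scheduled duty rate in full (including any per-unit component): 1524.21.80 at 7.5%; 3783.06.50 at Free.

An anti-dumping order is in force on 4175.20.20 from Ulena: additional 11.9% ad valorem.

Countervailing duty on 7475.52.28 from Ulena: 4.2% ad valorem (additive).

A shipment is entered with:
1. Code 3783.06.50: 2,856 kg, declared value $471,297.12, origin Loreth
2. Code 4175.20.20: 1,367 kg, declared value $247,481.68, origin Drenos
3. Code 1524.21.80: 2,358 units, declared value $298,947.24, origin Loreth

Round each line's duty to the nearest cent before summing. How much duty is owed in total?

$31,082.90

Line 1 (3783.06.50, Loreth, 2,856 kg, $471,297.12):
Base rate for 3783.06.50 is $3.38/kg.
Origin Loreth qualifies under the Hesova–Loreth agreement and 3783.06.50 is covered: preferential rate Free applies instead.
Duty = $471,297.12 × 0% = $0.00.
Line 2 (4175.20.20, Drenos, 1,367 kg, $247,481.68):
Base rate for 4175.20.20 is 3.5%.
The additional-duty order on 4175.20.20 targets Ulena, not Drenos; it does not apply.
Duty = $247,481.68 × 3.5% = $8,661.86.
Line 3 (1524.21.80, Loreth, 2,358 units, $298,947.24):
Base rate for 1524.21.80 is 10% + $0.67/unit.
Origin Loreth qualifies under the Hesova–Loreth agreement and 1524.21.80 is covered: preferential rate 7.5% applies instead.
Duty = $298,947.24 × 7.5% = $22,421.04.
Total = $0.00 + $8,661.86 + $22,421.04 = $31,082.90.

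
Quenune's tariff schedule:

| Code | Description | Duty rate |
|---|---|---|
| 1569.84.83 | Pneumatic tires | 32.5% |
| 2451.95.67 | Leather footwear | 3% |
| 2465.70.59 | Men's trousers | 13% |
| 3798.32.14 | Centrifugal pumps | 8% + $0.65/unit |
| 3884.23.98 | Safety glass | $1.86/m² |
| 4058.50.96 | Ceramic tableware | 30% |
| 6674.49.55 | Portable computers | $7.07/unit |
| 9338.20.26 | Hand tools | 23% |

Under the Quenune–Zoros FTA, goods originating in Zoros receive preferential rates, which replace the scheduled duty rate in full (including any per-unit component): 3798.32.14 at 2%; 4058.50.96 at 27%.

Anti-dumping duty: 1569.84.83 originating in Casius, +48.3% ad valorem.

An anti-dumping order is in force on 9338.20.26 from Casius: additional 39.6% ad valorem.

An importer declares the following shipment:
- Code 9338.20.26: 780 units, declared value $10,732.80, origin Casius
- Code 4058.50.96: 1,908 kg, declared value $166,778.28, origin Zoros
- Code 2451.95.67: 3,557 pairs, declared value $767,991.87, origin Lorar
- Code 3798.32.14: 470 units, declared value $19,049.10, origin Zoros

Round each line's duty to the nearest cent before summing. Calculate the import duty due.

Line 1 (9338.20.26, Casius, 780 units, $10,732.80):
Base rate for 9338.20.26 is 23%.
Additional duty on 9338.20.26 from Casius: +39.6%. Applied ad valorem rate: 23% + 39.6% = 62.6%.
Duty = $10,732.80 × 62.6% = $6,718.73.
Line 2 (4058.50.96, Zoros, 1,908 kg, $166,778.28):
Base rate for 4058.50.96 is 30%.
Origin Zoros qualifies under the Quenune–Zoros agreement and 4058.50.96 is covered: preferential rate 27% applies instead.
Duty = $166,778.28 × 27% = $45,030.14.
Line 3 (2451.95.67, Lorar, 3,557 pairs, $767,991.87):
Base rate for 2451.95.67 is 3%.
Duty = $767,991.87 × 3% = $23,039.76.
Line 4 (3798.32.14, Zoros, 470 units, $19,049.10):
Base rate for 3798.32.14 is 8% + $0.65/unit.
Origin Zoros qualifies under the Quenune–Zoros agreement and 3798.32.14 is covered: preferential rate 2% applies instead.
Duty = $19,049.10 × 2% = $380.98.
Total = $6,718.73 + $45,030.14 + $23,039.76 + $380.98 = $75,169.61.

$75,169.61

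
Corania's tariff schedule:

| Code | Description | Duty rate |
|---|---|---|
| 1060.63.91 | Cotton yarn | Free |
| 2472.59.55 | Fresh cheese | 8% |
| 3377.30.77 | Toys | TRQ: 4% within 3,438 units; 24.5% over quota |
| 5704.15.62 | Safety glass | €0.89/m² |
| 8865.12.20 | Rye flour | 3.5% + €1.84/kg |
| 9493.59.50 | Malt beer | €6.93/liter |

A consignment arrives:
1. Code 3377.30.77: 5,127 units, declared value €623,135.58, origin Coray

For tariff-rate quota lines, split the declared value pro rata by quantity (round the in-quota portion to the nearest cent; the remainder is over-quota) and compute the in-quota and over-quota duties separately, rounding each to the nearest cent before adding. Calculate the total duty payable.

€67,008.04

Line 1 (3377.30.77, Coray, 5,127 units, €623,135.58):
Code 3377.30.77 is under a tariff-rate quota (threshold 3,438 units). In-quota: 3,438 units at 4%; over-quota: 1,689 units at 24.5%.
Pro-rata value split: in-quota = €623,135.58 × 3,438/5,127 = €417,854.52; over-quota = €623,135.58 − €417,854.52 = €205,281.06.
In-quota duty = €417,854.52 × 4% = €16,714.18. Over-quota duty = €205,281.06 × 24.5% = €50,293.86.
Line duty = €16,714.18 + €50,293.86 = €67,008.04.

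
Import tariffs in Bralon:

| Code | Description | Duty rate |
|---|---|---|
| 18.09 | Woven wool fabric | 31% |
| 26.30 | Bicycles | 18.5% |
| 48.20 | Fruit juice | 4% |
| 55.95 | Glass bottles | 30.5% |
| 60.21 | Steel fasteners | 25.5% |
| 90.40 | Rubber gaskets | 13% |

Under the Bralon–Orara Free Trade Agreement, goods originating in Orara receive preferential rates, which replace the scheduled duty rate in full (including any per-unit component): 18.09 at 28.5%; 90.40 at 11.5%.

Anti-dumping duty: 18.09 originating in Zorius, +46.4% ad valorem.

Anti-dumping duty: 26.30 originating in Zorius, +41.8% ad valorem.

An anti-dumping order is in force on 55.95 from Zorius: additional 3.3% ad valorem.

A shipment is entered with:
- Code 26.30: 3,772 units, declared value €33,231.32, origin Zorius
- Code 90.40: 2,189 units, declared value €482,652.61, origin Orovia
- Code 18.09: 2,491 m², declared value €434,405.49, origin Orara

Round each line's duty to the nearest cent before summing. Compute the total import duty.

Line 1 (26.30, Zorius, 3,772 units, €33,231.32):
Base rate for 26.30 is 18.5%.
Additional duty on 26.30 from Zorius: +41.8%. Applied ad valorem rate: 18.5% + 41.8% = 60.3%.
Duty = €33,231.32 × 60.3% = €20,038.49.
Line 2 (90.40, Orovia, 2,189 units, €482,652.61):
Base rate for 90.40 is 13%.
90.40 has an FTA preferential rate, but origin Orovia is not Orara; base rate stands.
Duty = €482,652.61 × 13% = €62,744.84.
Line 3 (18.09, Orara, 2,491 m², €434,405.49):
Base rate for 18.09 is 31%.
Origin Orara qualifies under the Bralon–Orara agreement and 18.09 is covered: preferential rate 28.5% applies instead.
The additional-duty order on 18.09 targets Zorius, not Orara; it does not apply.
Duty = €434,405.49 × 28.5% = €123,805.56.
Total = €20,038.49 + €62,744.84 + €123,805.56 = €206,588.89.

€206,588.89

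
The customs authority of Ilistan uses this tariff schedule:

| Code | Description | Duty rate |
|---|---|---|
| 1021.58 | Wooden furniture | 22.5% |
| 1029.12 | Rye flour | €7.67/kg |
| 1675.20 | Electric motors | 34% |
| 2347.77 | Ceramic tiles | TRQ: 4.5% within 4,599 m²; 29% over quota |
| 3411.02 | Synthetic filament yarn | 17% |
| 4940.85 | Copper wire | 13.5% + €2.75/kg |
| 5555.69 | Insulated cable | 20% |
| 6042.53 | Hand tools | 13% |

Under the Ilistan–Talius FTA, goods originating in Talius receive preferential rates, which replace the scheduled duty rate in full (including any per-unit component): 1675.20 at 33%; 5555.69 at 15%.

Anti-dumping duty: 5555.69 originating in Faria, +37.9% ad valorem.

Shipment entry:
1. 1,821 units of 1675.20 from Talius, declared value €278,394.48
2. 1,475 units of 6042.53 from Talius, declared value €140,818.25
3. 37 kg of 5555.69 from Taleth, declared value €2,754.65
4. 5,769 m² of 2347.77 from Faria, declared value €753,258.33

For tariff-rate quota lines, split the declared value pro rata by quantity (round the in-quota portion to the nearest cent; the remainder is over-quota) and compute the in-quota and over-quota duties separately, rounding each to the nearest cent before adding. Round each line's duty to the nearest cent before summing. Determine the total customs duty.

€182,051.99

Line 1 (1675.20, Talius, 1,821 units, €278,394.48):
Base rate for 1675.20 is 34%.
Origin Talius qualifies under the Ilistan–Talius agreement and 1675.20 is covered: preferential rate 33% applies instead.
Duty = €278,394.48 × 33% = €91,870.18.
Line 2 (6042.53, Talius, 1,475 units, €140,818.25):
Base rate for 6042.53 is 13%.
Origin Talius is the FTA partner but 6042.53 is not on the preference list; base rate stands.
Duty = €140,818.25 × 13% = €18,306.37.
Line 3 (5555.69, Taleth, 37 kg, €2,754.65):
Base rate for 5555.69 is 20%.
5555.69 has an FTA preferential rate, but origin Taleth is not Talius; base rate stands.
The additional-duty order on 5555.69 targets Faria, not Taleth; it does not apply.
Duty = €2,754.65 × 20% = €550.93.
Line 4 (2347.77, Faria, 5,769 m², €753,258.33):
Code 2347.77 is under a tariff-rate quota (threshold 4,599 m²). In-quota: 4,599 m² at 4.5%; over-quota: 1,170 m² at 29%.
Pro-rata value split: in-quota = €753,258.33 × 4,599/5,769 = €600,491.43; over-quota = €753,258.33 − €600,491.43 = €152,766.90.
In-quota duty = €600,491.43 × 4.5% = €27,022.11. Over-quota duty = €152,766.90 × 29% = €44,302.40.
Line duty = €27,022.11 + €44,302.40 = €71,324.51.
Total = €91,870.18 + €18,306.37 + €550.93 + €71,324.51 = €182,051.99.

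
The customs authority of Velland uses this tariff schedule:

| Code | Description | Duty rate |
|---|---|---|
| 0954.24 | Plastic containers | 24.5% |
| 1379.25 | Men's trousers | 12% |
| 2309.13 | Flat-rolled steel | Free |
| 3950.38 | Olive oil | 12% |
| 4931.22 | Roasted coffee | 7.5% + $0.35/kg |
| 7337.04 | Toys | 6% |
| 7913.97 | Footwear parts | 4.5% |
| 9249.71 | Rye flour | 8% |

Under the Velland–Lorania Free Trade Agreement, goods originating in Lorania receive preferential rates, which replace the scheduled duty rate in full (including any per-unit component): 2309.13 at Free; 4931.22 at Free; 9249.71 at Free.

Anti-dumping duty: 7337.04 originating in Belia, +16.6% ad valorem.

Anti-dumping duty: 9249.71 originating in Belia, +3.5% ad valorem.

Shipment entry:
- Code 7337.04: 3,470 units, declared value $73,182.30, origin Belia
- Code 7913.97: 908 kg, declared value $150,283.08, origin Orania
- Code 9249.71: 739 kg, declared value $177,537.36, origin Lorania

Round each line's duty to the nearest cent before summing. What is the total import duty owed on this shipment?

Line 1 (7337.04, Belia, 3,470 units, $73,182.30):
Base rate for 7337.04 is 6%.
Additional duty on 7337.04 from Belia: +16.6%. Applied ad valorem rate: 6% + 16.6% = 22.6%.
Duty = $73,182.30 × 22.6% = $16,539.20.
Line 2 (7913.97, Orania, 908 kg, $150,283.08):
Base rate for 7913.97 is 4.5%.
Duty = $150,283.08 × 4.5% = $6,762.74.
Line 3 (9249.71, Lorania, 739 kg, $177,537.36):
Base rate for 9249.71 is 8%.
Origin Lorania qualifies under the Velland–Lorania agreement and 9249.71 is covered: preferential rate Free applies instead.
The additional-duty order on 9249.71 targets Belia, not Lorania; it does not apply.
Duty = $177,537.36 × 0% = $0.00.
Total = $16,539.20 + $6,762.74 + $0.00 = $23,301.94.

$23,301.94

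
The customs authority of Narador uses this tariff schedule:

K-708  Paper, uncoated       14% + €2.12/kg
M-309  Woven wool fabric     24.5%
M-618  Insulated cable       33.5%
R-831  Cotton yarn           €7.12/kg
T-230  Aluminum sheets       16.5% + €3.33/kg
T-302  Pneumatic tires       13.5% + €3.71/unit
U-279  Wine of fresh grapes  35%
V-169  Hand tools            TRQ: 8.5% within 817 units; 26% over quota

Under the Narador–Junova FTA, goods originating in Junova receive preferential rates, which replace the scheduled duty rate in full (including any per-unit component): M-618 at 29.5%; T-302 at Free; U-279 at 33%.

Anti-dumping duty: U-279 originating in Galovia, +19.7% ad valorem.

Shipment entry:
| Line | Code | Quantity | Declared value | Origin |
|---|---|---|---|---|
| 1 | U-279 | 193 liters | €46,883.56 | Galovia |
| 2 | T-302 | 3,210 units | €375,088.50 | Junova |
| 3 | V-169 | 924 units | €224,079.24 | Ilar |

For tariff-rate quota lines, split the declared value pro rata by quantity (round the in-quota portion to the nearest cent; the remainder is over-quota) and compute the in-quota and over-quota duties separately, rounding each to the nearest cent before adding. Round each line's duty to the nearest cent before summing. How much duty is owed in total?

€49,233.05

Line 1 (U-279, Galovia, 193 liters, €46,883.56):
Base rate for U-279 is 35%.
U-279 has an FTA preferential rate, but origin Galovia is not Junova; base rate stands.
Additional duty on U-279 from Galovia: +19.7%. Applied ad valorem rate: 35% + 19.7% = 54.7%.
Duty = €46,883.56 × 54.7% = €25,645.31.
Line 2 (T-302, Junova, 3,210 units, €375,088.50):
Base rate for T-302 is 13.5% + €3.71/unit.
Origin Junova qualifies under the Narador–Junova agreement and T-302 is covered: preferential rate Free applies instead.
Duty = €375,088.50 × 0% = €0.00.
Line 3 (V-169, Ilar, 924 units, €224,079.24):
Code V-169 is under a tariff-rate quota (threshold 817 units). In-quota: 817 units at 8.5%; over-quota: 107 units at 26%.
Pro-rata value split: in-quota = €224,079.24 × 817/924 = €198,130.67; over-quota = €224,079.24 − €198,130.67 = €25,948.57.
In-quota duty = €198,130.67 × 8.5% = €16,841.11. Over-quota duty = €25,948.57 × 26% = €6,746.63.
Line duty = €16,841.11 + €6,746.63 = €23,587.74.
Total = €25,645.31 + €0.00 + €23,587.74 = €49,233.05.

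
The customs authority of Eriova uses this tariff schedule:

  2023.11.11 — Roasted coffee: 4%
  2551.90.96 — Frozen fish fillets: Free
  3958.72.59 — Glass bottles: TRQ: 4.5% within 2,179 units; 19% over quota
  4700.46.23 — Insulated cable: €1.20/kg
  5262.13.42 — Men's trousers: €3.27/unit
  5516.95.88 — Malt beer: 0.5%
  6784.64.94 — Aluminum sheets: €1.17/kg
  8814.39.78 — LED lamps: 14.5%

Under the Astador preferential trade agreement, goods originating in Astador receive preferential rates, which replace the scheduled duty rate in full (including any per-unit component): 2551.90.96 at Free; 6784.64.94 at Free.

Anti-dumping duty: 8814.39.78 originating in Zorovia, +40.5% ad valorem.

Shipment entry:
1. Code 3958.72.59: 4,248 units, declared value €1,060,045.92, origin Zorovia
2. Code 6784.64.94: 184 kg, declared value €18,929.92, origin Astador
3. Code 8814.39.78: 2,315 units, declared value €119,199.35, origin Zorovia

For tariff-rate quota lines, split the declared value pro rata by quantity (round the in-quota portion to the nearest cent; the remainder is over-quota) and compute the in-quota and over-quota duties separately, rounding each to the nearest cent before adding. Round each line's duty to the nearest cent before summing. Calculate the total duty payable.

€188,124.95

Line 1 (3958.72.59, Zorovia, 4,248 units, €1,060,045.92):
Code 3958.72.59 is under a tariff-rate quota (threshold 2,179 units). In-quota: 2,179 units at 4.5%; over-quota: 2,069 units at 19%.
Pro-rata value split: in-quota = €1,060,045.92 × 2,179/4,248 = €543,747.66; over-quota = €1,060,045.92 − €543,747.66 = €516,298.26.
In-quota duty = €543,747.66 × 4.5% = €24,468.64. Over-quota duty = €516,298.26 × 19% = €98,096.67.
Line duty = €24,468.64 + €98,096.67 = €122,565.31.
Line 2 (6784.64.94, Astador, 184 kg, €18,929.92):
Base rate for 6784.64.94 is €1.17/kg.
Origin Astador qualifies under the Eriova–Astador agreement and 6784.64.94 is covered: preferential rate Free applies instead.
Duty = €18,929.92 × 0% = €0.00.
Line 3 (8814.39.78, Zorovia, 2,315 units, €119,199.35):
Base rate for 8814.39.78 is 14.5%.
Additional duty on 8814.39.78 from Zorovia: +40.5%. Applied ad valorem rate: 14.5% + 40.5% = 55%.
Duty = €119,199.35 × 55% = €65,559.64.
Total = €122,565.31 + €0.00 + €65,559.64 = €188,124.95.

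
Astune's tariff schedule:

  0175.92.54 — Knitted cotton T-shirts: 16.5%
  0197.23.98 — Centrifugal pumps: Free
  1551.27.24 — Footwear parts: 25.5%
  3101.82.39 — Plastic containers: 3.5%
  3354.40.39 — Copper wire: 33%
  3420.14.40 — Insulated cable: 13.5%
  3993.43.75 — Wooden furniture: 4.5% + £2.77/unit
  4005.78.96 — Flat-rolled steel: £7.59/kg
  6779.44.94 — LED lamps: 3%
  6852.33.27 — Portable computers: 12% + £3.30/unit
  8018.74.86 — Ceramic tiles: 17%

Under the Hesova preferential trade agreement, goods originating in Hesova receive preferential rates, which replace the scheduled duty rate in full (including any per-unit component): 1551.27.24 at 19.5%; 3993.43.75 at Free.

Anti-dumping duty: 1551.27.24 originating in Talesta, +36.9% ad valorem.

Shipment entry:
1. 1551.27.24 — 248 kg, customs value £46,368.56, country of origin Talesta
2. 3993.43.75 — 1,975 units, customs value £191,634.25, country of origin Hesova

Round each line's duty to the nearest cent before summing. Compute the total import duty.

£28,933.98

Line 1 (1551.27.24, Talesta, 248 kg, £46,368.56):
Base rate for 1551.27.24 is 25.5%.
1551.27.24 has an FTA preferential rate, but origin Talesta is not Hesova; base rate stands.
Additional duty on 1551.27.24 from Talesta: +36.9%. Applied ad valorem rate: 25.5% + 36.9% = 62.4%.
Duty = £46,368.56 × 62.4% = £28,933.98.
Line 2 (3993.43.75, Hesova, 1,975 units, £191,634.25):
Base rate for 3993.43.75 is 4.5% + £2.77/unit.
Origin Hesova qualifies under the Astune–Hesova agreement and 3993.43.75 is covered: preferential rate Free applies instead.
Duty = £191,634.25 × 0% = £0.00.
Total = £28,933.98 + £0.00 = £28,933.98.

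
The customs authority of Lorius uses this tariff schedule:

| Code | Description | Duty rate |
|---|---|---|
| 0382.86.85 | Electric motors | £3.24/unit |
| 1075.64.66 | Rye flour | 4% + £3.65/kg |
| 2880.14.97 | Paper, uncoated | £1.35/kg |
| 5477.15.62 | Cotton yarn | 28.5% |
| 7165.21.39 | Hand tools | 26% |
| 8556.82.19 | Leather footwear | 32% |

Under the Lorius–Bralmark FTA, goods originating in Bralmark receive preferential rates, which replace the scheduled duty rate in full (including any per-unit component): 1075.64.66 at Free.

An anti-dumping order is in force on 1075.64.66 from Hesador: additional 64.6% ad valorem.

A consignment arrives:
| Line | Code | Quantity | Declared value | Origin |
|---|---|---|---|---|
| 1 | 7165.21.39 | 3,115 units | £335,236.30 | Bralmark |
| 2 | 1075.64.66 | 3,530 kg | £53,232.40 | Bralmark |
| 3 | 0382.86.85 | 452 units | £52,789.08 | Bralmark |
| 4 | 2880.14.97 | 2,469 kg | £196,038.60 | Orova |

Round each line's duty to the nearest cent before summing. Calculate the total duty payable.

£91,959.07

Line 1 (7165.21.39, Bralmark, 3,115 units, £335,236.30):
Base rate for 7165.21.39 is 26%.
Origin Bralmark is the FTA partner but 7165.21.39 is not on the preference list; base rate stands.
Duty = £335,236.30 × 26% = £87,161.44.
Line 2 (1075.64.66, Bralmark, 3,530 kg, £53,232.40):
Base rate for 1075.64.66 is 4% + £3.65/kg.
Origin Bralmark qualifies under the Lorius–Bralmark agreement and 1075.64.66 is covered: preferential rate Free applies instead.
The additional-duty order on 1075.64.66 targets Hesador, not Bralmark; it does not apply.
Duty = £53,232.40 × 0% = £0.00.
Line 3 (0382.86.85, Bralmark, 452 units, £52,789.08):
Base rate for 0382.86.85 is £3.24/unit.
Origin Bralmark is the FTA partner but 0382.86.85 is not on the preference list; base rate stands.
Duty = 452 × £3.24 = £1,464.48.
Line 4 (2880.14.97, Orova, 2,469 kg, £196,038.60):
Base rate for 2880.14.97 is £1.35/kg.
Duty = 2,469 × £1.35 = £3,333.15.
Total = £87,161.44 + £0.00 + £1,464.48 + £3,333.15 = £91,959.07.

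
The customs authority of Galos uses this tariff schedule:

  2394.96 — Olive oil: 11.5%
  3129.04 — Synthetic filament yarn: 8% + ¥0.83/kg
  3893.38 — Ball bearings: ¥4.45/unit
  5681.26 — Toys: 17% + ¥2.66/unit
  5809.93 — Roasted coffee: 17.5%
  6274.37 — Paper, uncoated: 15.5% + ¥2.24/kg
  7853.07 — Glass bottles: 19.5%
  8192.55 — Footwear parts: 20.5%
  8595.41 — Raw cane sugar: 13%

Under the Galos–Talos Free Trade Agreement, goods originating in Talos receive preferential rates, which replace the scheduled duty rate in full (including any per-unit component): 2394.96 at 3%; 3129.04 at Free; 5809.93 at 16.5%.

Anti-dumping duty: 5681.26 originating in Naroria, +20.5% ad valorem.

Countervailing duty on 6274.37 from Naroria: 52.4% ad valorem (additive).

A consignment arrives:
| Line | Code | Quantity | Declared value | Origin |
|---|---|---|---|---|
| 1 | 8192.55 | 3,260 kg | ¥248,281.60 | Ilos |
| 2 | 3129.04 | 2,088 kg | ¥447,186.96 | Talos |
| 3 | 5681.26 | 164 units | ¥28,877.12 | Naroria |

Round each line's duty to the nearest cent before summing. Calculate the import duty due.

¥62,162.89

Line 1 (8192.55, Ilos, 3,260 kg, ¥248,281.60):
Base rate for 8192.55 is 20.5%.
Duty = ¥248,281.60 × 20.5% = ¥50,897.73.
Line 2 (3129.04, Talos, 2,088 kg, ¥447,186.96):
Base rate for 3129.04 is 8% + ¥0.83/kg.
Origin Talos qualifies under the Galos–Talos agreement and 3129.04 is covered: preferential rate Free applies instead.
Duty = ¥447,186.96 × 0% = ¥0.00.
Line 3 (5681.26, Naroria, 164 units, ¥28,877.12):
Base rate for 5681.26 is 17% + ¥2.66/unit.
Additional duty on 5681.26 from Naroria: +20.5%. Applied ad valorem rate: 17% + 20.5% = 37.5%.
Duty = ¥28,877.12 × 37.5% + 164 × ¥2.66 = ¥11,265.16.
Total = ¥50,897.73 + ¥0.00 + ¥11,265.16 = ¥62,162.89.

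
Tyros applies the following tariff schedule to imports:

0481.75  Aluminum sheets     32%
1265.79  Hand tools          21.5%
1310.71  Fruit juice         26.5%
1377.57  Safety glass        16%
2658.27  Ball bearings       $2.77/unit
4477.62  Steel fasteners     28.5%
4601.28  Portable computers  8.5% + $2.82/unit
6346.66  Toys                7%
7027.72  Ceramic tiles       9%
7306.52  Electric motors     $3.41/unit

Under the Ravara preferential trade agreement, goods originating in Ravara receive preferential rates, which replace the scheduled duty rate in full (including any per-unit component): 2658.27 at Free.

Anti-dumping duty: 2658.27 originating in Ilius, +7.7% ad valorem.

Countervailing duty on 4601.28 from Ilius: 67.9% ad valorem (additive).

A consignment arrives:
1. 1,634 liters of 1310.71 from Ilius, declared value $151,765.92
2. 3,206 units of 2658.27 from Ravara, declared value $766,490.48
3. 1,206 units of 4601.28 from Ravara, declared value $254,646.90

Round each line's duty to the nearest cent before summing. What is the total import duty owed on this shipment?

$65,263.88

Line 1 (1310.71, Ilius, 1,634 liters, $151,765.92):
Base rate for 1310.71 is 26.5%.
Duty = $151,765.92 × 26.5% = $40,217.97.
Line 2 (2658.27, Ravara, 3,206 units, $766,490.48):
Base rate for 2658.27 is $2.77/unit.
Origin Ravara qualifies under the Tyros–Ravara agreement and 2658.27 is covered: preferential rate Free applies instead.
The additional-duty order on 2658.27 targets Ilius, not Ravara; it does not apply.
Duty = $766,490.48 × 0% = $0.00.
Line 3 (4601.28, Ravara, 1,206 units, $254,646.90):
Base rate for 4601.28 is 8.5% + $2.82/unit.
Origin Ravara is the FTA partner but 4601.28 is not on the preference list; base rate stands.
The additional-duty order on 4601.28 targets Ilius, not Ravara; it does not apply.
Duty = $254,646.90 × 8.5% + 1,206 × $2.82 = $25,045.91.
Total = $40,217.97 + $0.00 + $25,045.91 = $65,263.88.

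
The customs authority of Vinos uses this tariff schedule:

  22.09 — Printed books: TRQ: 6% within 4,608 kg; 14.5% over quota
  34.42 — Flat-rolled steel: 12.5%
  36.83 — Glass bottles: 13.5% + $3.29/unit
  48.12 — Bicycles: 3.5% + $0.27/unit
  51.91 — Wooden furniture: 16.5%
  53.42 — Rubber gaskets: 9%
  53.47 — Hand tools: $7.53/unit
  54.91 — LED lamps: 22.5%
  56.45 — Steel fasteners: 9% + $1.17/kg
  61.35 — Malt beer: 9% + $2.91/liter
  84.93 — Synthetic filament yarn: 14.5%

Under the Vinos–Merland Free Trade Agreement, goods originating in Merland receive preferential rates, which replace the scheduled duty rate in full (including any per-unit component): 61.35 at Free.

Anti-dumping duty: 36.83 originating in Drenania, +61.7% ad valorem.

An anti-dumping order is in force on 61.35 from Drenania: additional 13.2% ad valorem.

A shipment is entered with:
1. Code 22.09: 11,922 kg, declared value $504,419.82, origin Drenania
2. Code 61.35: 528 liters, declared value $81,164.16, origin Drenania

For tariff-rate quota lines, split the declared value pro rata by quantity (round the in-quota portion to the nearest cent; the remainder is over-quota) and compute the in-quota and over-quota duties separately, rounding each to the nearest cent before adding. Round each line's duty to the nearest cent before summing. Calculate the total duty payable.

Line 1 (22.09, Drenania, 11,922 kg, $504,419.82):
Code 22.09 is under a tariff-rate quota (threshold 4,608 kg). In-quota: 4,608 kg at 6%; over-quota: 7,314 kg at 14.5%.
Pro-rata value split: in-quota = $504,419.82 × 4,608/11,922 = $194,964.48; over-quota = $504,419.82 − $194,964.48 = $309,455.34.
In-quota duty = $194,964.48 × 6% = $11,697.87. Over-quota duty = $309,455.34 × 14.5% = $44,871.02.
Line duty = $11,697.87 + $44,871.02 = $56,568.89.
Line 2 (61.35, Drenania, 528 liters, $81,164.16):
Base rate for 61.35 is 9% + $2.91/liter.
61.35 has an FTA preferential rate, but origin Drenania is not Merland; base rate stands.
Additional duty on 61.35 from Drenania: +13.2%. Applied ad valorem rate: 9% + 13.2% = 22.2%.
Duty = $81,164.16 × 22.2% + 528 × $2.91 = $19,554.92.
Total = $56,568.89 + $19,554.92 = $76,123.81.

$76,123.81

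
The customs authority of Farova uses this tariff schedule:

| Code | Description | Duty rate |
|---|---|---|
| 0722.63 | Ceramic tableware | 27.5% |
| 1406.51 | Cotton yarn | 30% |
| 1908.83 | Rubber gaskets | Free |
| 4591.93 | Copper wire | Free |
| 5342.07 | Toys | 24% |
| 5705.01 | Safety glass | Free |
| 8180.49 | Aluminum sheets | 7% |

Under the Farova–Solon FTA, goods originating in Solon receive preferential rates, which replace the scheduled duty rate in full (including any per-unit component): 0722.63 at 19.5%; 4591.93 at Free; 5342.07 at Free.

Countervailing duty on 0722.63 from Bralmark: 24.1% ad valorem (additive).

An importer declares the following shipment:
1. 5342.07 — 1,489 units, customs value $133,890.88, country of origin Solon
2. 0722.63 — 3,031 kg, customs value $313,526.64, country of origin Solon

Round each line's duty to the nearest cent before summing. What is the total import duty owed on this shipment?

Line 1 (5342.07, Solon, 1,489 units, $133,890.88):
Base rate for 5342.07 is 24%.
Origin Solon qualifies under the Farova–Solon agreement and 5342.07 is covered: preferential rate Free applies instead.
Duty = $133,890.88 × 0% = $0.00.
Line 2 (0722.63, Solon, 3,031 kg, $313,526.64):
Base rate for 0722.63 is 27.5%.
Origin Solon qualifies under the Farova–Solon agreement and 0722.63 is covered: preferential rate 19.5% applies instead.
The additional-duty order on 0722.63 targets Bralmark, not Solon; it does not apply.
Duty = $313,526.64 × 19.5% = $61,137.69.
Total = $0.00 + $61,137.69 = $61,137.69.

$61,137.69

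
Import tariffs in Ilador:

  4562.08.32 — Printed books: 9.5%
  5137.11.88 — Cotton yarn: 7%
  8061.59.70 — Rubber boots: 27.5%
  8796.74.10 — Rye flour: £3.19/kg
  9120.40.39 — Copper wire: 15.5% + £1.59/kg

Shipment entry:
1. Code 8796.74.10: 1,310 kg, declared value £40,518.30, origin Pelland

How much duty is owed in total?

£4,178.90

Line 1 (8796.74.10, Pelland, 1,310 kg, £40,518.30):
Base rate for 8796.74.10 is £3.19/kg.
Duty = 1,310 × £3.19 = £4,178.90.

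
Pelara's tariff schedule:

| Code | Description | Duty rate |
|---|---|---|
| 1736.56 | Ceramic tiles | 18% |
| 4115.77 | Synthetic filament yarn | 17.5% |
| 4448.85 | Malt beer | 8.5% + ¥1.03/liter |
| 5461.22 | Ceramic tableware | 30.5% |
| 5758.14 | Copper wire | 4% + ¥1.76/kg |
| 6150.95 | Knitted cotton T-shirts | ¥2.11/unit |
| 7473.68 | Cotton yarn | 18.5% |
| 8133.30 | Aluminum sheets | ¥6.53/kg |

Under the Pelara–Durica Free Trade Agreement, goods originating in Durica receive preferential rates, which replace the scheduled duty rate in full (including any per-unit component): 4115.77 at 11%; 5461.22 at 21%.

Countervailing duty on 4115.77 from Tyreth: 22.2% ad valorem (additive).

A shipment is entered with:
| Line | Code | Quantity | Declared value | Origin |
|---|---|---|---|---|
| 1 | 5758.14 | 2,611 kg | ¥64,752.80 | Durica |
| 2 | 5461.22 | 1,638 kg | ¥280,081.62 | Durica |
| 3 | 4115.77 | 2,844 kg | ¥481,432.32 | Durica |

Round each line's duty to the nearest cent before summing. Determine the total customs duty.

Line 1 (5758.14, Durica, 2,611 kg, ¥64,752.80):
Base rate for 5758.14 is 4% + ¥1.76/kg.
Origin Durica is the FTA partner but 5758.14 is not on the preference list; base rate stands.
Duty = ¥64,752.80 × 4% + 2,611 × ¥1.76 = ¥7,185.47.
Line 2 (5461.22, Durica, 1,638 kg, ¥280,081.62):
Base rate for 5461.22 is 30.5%.
Origin Durica qualifies under the Pelara–Durica agreement and 5461.22 is covered: preferential rate 21% applies instead.
Duty = ¥280,081.62 × 21% = ¥58,817.14.
Line 3 (4115.77, Durica, 2,844 kg, ¥481,432.32):
Base rate for 4115.77 is 17.5%.
Origin Durica qualifies under the Pelara–Durica agreement and 4115.77 is covered: preferential rate 11% applies instead.
The additional-duty order on 4115.77 targets Tyreth, not Durica; it does not apply.
Duty = ¥481,432.32 × 11% = ¥52,957.56.
Total = ¥7,185.47 + ¥58,817.14 + ¥52,957.56 = ¥118,960.17.

¥118,960.17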